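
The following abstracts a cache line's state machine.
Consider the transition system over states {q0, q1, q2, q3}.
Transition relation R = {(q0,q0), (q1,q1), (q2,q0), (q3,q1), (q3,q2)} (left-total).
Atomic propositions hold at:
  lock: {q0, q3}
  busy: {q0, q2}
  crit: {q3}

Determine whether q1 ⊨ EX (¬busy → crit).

Sat(¬busy) = {q1, q3}
Sat(¬busy → crit) = {q0, q2, q3}
Sat(EX (¬busy → crit)) = {s : some successor in {q0, q2, q3}} = {q0, q2, q3}
q1 ∉ Sat(EX (¬busy → crit)) = {q0, q2, q3}, so the formula does not hold at q1.

No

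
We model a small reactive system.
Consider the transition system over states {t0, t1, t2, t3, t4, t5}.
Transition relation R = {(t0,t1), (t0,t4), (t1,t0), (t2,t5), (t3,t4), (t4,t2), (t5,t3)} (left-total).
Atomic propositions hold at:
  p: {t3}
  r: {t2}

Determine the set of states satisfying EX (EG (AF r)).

AF r: least fixpoint, start Z0 = {t2}, add states with every successor in Z. Z1 = {t2, t4}; Z2 = {t2, t3, t4}; Z3 = {t2, t3, t4, t5}; fixed.
Sat(AF r) = {t2, t3, t4, t5}
EG (AF r): greatest fixpoint, start Z0 = {t2, t3, t4, t5}, keep only states in Sat with some successor in Z. Already a fixed point.
Sat(EG (AF r)) = {t2, t3, t4, t5}
Sat(EX (EG (AF r))) = {s : some successor in {t2, t3, t4, t5}} = {t0, t2, t3, t4, t5}

{t0, t2, t3, t4, t5}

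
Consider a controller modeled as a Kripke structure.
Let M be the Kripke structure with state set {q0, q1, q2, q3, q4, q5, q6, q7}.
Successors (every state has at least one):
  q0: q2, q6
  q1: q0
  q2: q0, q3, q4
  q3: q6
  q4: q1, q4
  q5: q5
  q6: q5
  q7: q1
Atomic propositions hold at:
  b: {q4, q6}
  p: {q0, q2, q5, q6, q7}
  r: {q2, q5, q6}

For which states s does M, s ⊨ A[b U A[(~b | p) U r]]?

{q0, q1, q2, q3, q5, q6, q7}

Sat(~b) = {q0, q1, q2, q3, q5, q7}
Sat(~b | p) = {q0, q1, q2, q3, q5, q6, q7}
A[(~b | p) U r]: least fixpoint, start Z0 = Sat(r) = {q2, q5, q6}, add states in Sat(~b | p) with every successor in Z. Z1 = {q0, q2, q3, q5, q6}; Z2 = {q0, q1, q2, q3, q5, q6}; Z3 = {q0, q1, q2, q3, q5, q6, q7}; fixed.
Sat(A[(~b | p) U r]) = {q0, q1, q2, q3, q5, q6, q7}
A[b U A[(~b | p) U r]]: least fixpoint, start Z0 = Sat(A[(~b | p) U r]) = {q0, q1, q2, q3, q5, q6, q7}, add states in Sat(b) with every successor in Z. Already a fixed point.
Sat(A[b U A[(~b | p) U r]]) = {q0, q1, q2, q3, q5, q6, q7}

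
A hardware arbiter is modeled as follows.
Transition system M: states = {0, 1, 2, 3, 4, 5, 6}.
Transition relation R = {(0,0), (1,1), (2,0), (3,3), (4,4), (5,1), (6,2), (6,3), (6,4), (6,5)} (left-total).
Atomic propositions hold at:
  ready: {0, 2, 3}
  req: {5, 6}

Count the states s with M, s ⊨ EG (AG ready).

AG ready: greatest fixpoint, start Z0 = {0, 2, 3}, keep only states in Sat with every successor in Z. Already a fixed point.
Sat(AG ready) = {0, 2, 3}
EG (AG ready): greatest fixpoint, start Z0 = {0, 2, 3}, keep only states in Sat with some successor in Z. Already a fixed point.
Sat(EG (AG ready)) = {0, 2, 3}
|Sat(EG (AG ready))| = |{0, 2, 3}| = 3.

3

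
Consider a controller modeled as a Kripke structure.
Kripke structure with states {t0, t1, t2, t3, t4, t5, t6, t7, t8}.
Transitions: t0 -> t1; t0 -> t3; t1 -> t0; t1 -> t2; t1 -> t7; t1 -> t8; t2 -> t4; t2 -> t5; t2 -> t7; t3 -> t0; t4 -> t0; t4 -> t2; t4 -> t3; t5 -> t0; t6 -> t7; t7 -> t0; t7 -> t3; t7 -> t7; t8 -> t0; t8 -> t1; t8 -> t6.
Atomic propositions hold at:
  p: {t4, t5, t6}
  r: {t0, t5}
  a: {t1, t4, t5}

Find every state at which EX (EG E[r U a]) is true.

{t0, t1, t2, t3, t4, t5, t7, t8}

E[r U a]: least fixpoint, start Z0 = Sat(a) = {t1, t4, t5}, add states in Sat(r) with some successor in Z. Z1 = {t0, t1, t4, t5}; fixed.
Sat(E[r U a]) = {t0, t1, t4, t5}
EG E[r U a]: greatest fixpoint, start Z0 = {t0, t1, t4, t5}, keep only states in Sat with some successor in Z. Already a fixed point.
Sat(EG E[r U a]) = {t0, t1, t4, t5}
Sat(EX (EG E[r U a])) = {s : some successor in {t0, t1, t4, t5}} = {t0, t1, t2, t3, t4, t5, t7, t8}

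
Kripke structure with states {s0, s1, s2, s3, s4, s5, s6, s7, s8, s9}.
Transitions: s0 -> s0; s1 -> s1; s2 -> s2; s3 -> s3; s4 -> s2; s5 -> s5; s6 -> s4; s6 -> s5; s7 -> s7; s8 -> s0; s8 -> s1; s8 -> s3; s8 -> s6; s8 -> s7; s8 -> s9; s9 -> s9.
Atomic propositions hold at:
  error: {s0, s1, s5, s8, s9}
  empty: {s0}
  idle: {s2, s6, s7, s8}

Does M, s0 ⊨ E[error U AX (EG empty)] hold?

EG empty: greatest fixpoint, start Z0 = {s0}, keep only states in Sat with some successor in Z. Already a fixed point.
Sat(EG empty) = {s0}
Sat(AX (EG empty)) = {s : every successor in {s0}} = {s0}
E[error U AX (EG empty)]: least fixpoint, start Z0 = Sat(AX (EG empty)) = {s0}, add states in Sat(error) with some successor in Z. Z1 = {s0, s8}; fixed.
Sat(E[error U AX (EG empty)]) = {s0, s8}
s0 ∈ Sat(E[error U AX (EG empty)]) = {s0, s8}, so the formula holds at s0.

Yes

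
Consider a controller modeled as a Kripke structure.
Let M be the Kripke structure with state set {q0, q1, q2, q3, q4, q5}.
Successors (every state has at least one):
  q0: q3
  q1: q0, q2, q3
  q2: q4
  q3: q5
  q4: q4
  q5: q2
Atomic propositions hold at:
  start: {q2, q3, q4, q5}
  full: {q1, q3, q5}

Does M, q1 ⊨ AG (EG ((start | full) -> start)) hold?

No

Sat(start | full) = {q1, q2, q3, q4, q5}
Sat((start | full) -> start) = {q0, q2, q3, q4, q5}
EG ((start | full) -> start): greatest fixpoint, start Z0 = {q0, q2, q3, q4, q5}, keep only states in Sat with some successor in Z. Already a fixed point.
Sat(EG ((start | full) -> start)) = {q0, q2, q3, q4, q5}
AG (EG ((start | full) -> start)): greatest fixpoint, start Z0 = {q0, q2, q3, q4, q5}, keep only states in Sat with every successor in Z. Already a fixed point.
Sat(AG (EG ((start | full) -> start))) = {q0, q2, q3, q4, q5}
q1 ∉ Sat(AG (EG ((start | full) -> start))) = {q0, q2, q3, q4, q5}, so the formula does not hold at q1.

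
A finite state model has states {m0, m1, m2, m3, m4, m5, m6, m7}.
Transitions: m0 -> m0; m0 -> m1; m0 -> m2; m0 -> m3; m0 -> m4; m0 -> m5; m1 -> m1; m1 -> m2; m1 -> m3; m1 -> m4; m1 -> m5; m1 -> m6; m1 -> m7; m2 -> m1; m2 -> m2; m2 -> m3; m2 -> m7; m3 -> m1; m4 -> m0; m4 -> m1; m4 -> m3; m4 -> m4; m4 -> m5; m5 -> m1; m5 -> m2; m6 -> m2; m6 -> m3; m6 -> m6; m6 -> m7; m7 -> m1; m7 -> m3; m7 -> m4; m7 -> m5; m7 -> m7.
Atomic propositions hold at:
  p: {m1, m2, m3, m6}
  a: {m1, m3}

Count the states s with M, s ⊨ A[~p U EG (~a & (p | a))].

Sat(~p) = {m0, m4, m5, m7}
Sat(~a) = {m0, m2, m4, m5, m6, m7}
Sat(p | a) = {m1, m2, m3, m6}
Sat(~a & (p | a)) = {m2, m6}
EG (~a & (p | a)): greatest fixpoint, start Z0 = {m2, m6}, keep only states in Sat with some successor in Z. Already a fixed point.
Sat(EG (~a & (p | a))) = {m2, m6}
A[~p U EG (~a & (p | a))]: least fixpoint, start Z0 = Sat(EG (~a & (p | a))) = {m2, m6}, add states in Sat(~p) with every successor in Z. Already a fixed point.
Sat(A[~p U EG (~a & (p | a))]) = {m2, m6}
|Sat(A[~p U EG (~a & (p | a))])| = |{m2, m6}| = 2.

2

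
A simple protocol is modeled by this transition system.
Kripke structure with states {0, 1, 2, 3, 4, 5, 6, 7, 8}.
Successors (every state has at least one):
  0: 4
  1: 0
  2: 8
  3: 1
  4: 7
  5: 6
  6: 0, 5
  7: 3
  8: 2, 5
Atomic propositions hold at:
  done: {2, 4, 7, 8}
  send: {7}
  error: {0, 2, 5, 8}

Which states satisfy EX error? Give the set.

{1, 2, 6, 8}

Sat(EX error) = {s : some successor in {0, 2, 5, 8}} = {1, 2, 6, 8}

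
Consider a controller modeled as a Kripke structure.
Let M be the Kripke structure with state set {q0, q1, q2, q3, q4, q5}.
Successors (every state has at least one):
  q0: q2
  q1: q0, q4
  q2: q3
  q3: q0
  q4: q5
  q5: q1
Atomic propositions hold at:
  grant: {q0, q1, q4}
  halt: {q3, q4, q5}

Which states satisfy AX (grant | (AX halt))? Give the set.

Sat(AX halt) = {s : every successor in {q3, q4, q5}} = {q2, q4}
Sat(grant | (AX halt)) = {q0, q1, q2, q4}
Sat(AX (grant | (AX halt))) = {s : every successor in {q0, q1, q2, q4}} = {q0, q1, q3, q5}

{q0, q1, q3, q5}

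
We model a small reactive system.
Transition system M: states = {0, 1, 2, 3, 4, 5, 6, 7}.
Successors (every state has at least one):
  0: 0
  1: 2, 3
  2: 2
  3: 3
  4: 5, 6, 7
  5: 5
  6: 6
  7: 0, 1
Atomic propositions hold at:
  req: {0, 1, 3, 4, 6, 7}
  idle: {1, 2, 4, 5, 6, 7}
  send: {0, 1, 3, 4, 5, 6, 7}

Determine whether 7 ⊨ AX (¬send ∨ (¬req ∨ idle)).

No

Sat(¬send) = {2}
Sat(¬req) = {2, 5}
Sat(¬req ∨ idle) = {1, 2, 4, 5, 6, 7}
Sat(¬send ∨ (¬req ∨ idle)) = {1, 2, 4, 5, 6, 7}
Sat(AX (¬send ∨ (¬req ∨ idle))) = {s : every successor in {1, 2, 4, 5, 6, 7}} = {2, 4, 5, 6}
7 ∉ Sat(AX (¬send ∨ (¬req ∨ idle))) = {2, 4, 5, 6}, so the formula does not hold at 7.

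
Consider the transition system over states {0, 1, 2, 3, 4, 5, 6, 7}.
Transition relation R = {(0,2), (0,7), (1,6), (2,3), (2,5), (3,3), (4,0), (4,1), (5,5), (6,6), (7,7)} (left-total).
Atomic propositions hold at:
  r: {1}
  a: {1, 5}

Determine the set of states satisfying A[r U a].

{1, 5}

A[r U a]: least fixpoint, start Z0 = Sat(a) = {1, 5}, add states in Sat(r) with every successor in Z. Already a fixed point.
Sat(A[r U a]) = {1, 5}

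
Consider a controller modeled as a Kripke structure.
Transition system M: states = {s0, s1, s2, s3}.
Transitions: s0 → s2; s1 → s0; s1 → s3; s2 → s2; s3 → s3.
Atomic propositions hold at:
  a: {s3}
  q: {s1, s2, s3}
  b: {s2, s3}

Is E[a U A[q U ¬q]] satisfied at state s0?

Yes

Sat(¬q) = {s0}
A[q U ¬q]: least fixpoint, start Z0 = Sat(¬q) = {s0}, add states in Sat(q) with every successor in Z. Already a fixed point.
Sat(A[q U ¬q]) = {s0}
E[a U A[q U ¬q]]: least fixpoint, start Z0 = Sat(A[q U ¬q]) = {s0}, add states in Sat(a) with some successor in Z. Already a fixed point.
Sat(E[a U A[q U ¬q]]) = {s0}
s0 ∈ Sat(E[a U A[q U ¬q]]) = {s0}, so the formula holds at s0.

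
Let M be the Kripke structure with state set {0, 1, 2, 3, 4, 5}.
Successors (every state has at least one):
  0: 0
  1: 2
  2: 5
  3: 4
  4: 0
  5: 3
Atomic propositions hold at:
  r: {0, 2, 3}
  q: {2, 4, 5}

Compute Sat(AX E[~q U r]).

{0, 1, 4, 5}

Sat(~q) = {0, 1, 3}
E[~q U r]: least fixpoint, start Z0 = Sat(r) = {0, 2, 3}, add states in Sat(~q) with some successor in Z. Z1 = {0, 1, 2, 3}; fixed.
Sat(E[~q U r]) = {0, 1, 2, 3}
Sat(AX E[~q U r]) = {s : every successor in {0, 1, 2, 3}} = {0, 1, 4, 5}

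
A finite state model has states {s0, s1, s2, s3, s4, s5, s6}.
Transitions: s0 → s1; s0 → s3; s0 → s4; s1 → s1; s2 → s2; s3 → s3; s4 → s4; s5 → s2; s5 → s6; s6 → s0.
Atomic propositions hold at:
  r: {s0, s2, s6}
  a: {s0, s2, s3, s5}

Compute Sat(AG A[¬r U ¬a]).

Sat(¬r) = {s1, s3, s4, s5}
Sat(¬a) = {s1, s4, s6}
A[¬r U ¬a]: least fixpoint, start Z0 = Sat(¬a) = {s1, s4, s6}, add states in Sat(¬r) with every successor in Z. Already a fixed point.
Sat(A[¬r U ¬a]) = {s1, s4, s6}
AG A[¬r U ¬a]: greatest fixpoint, start Z0 = {s1, s4, s6}, keep only states in Sat with every successor in Z. Z1 = {s1, s4}; fixed.
Sat(AG A[¬r U ¬a]) = {s1, s4}

{s1, s4}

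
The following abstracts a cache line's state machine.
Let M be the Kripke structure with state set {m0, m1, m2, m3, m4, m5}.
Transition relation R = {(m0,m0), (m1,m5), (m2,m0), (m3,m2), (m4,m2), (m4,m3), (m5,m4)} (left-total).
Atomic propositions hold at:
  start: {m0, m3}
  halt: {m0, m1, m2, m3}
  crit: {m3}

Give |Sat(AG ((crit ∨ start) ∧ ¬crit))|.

Sat(crit ∨ start) = {m0, m3}
Sat(¬crit) = {m0, m1, m2, m4, m5}
Sat((crit ∨ start) ∧ ¬crit) = {m0}
AG ((crit ∨ start) ∧ ¬crit): greatest fixpoint, start Z0 = {m0}, keep only states in Sat with every successor in Z. Already a fixed point.
Sat(AG ((crit ∨ start) ∧ ¬crit)) = {m0}
|Sat(AG ((crit ∨ start) ∧ ¬crit))| = |{m0}| = 1.

1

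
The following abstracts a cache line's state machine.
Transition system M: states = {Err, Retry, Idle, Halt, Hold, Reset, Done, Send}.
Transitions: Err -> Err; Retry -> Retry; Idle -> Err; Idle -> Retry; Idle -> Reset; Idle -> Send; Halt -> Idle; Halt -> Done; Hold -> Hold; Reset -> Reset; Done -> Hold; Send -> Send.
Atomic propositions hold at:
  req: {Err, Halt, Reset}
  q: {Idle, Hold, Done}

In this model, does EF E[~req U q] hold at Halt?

Yes

Sat(~req) = {Retry, Idle, Hold, Done, Send}
E[~req U q]: least fixpoint, start Z0 = Sat(q) = {Idle, Hold, Done}, add states in Sat(~req) with some successor in Z. Already a fixed point.
Sat(E[~req U q]) = {Idle, Hold, Done}
EF E[~req U q]: least fixpoint, start Z0 = {Idle, Hold, Done}, add states with some successor in Z. Z1 = {Idle, Halt, Hold, Done}; fixed.
Sat(EF E[~req U q]) = {Idle, Halt, Hold, Done}
Halt ∈ Sat(EF E[~req U q]) = {Idle, Halt, Hold, Done}, so the formula holds at Halt.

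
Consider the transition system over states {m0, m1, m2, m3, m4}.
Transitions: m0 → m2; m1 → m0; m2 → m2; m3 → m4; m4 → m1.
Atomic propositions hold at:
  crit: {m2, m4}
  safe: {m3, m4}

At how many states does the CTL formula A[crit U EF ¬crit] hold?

Sat(¬crit) = {m0, m1, m3}
EF ¬crit: least fixpoint, start Z0 = {m0, m1, m3}, add states with some successor in Z. Z1 = {m0, m1, m3, m4}; fixed.
Sat(EF ¬crit) = {m0, m1, m3, m4}
A[crit U EF ¬crit]: least fixpoint, start Z0 = Sat(EF ¬crit) = {m0, m1, m3, m4}, add states in Sat(crit) with every successor in Z. Already a fixed point.
Sat(A[crit U EF ¬crit]) = {m0, m1, m3, m4}
|Sat(A[crit U EF ¬crit])| = |{m0, m1, m3, m4}| = 4.

4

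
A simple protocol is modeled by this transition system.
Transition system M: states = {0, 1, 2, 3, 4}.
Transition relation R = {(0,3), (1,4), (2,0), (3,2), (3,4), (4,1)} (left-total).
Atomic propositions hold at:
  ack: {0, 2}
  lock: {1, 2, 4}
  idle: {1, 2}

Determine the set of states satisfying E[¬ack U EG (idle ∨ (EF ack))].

{0, 2, 3}

Sat(¬ack) = {1, 3, 4}
EF ack: least fixpoint, start Z0 = {0, 2}, add states with some successor in Z. Z1 = {0, 2, 3}; fixed.
Sat(EF ack) = {0, 2, 3}
Sat(idle ∨ (EF ack)) = {0, 1, 2, 3}
EG (idle ∨ (EF ack)): greatest fixpoint, start Z0 = {0, 1, 2, 3}, keep only states in Sat with some successor in Z. Z1 = {0, 2, 3}; fixed.
Sat(EG (idle ∨ (EF ack))) = {0, 2, 3}
E[¬ack U EG (idle ∨ (EF ack))]: least fixpoint, start Z0 = Sat(EG (idle ∨ (EF ack))) = {0, 2, 3}, add states in Sat(¬ack) with some successor in Z. Already a fixed point.
Sat(E[¬ack U EG (idle ∨ (EF ack))]) = {0, 2, 3}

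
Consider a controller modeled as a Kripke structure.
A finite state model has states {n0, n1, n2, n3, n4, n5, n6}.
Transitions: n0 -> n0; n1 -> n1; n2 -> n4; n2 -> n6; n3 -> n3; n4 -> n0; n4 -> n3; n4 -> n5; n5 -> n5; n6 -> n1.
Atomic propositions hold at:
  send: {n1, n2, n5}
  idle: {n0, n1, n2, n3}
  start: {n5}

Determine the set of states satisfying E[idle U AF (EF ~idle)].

Sat(~idle) = {n4, n5, n6}
EF ~idle: least fixpoint, start Z0 = {n4, n5, n6}, add states with some successor in Z. Z1 = {n2, n4, n5, n6}; fixed.
Sat(EF ~idle) = {n2, n4, n5, n6}
AF (EF ~idle): least fixpoint, start Z0 = {n2, n4, n5, n6}, add states with every successor in Z. Already a fixed point.
Sat(AF (EF ~idle)) = {n2, n4, n5, n6}
E[idle U AF (EF ~idle)]: least fixpoint, start Z0 = Sat(AF (EF ~idle)) = {n2, n4, n5, n6}, add states in Sat(idle) with some successor in Z. Already a fixed point.
Sat(E[idle U AF (EF ~idle)]) = {n2, n4, n5, n6}

{n2, n4, n5, n6}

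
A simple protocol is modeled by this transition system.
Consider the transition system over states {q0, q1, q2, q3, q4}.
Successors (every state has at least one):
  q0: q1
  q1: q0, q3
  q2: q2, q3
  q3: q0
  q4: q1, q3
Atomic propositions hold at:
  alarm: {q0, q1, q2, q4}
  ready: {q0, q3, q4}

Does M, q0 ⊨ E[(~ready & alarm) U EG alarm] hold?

Yes

Sat(~ready) = {q1, q2}
Sat(~ready & alarm) = {q1, q2}
EG alarm: greatest fixpoint, start Z0 = {q0, q1, q2, q4}, keep only states in Sat with some successor in Z. Already a fixed point.
Sat(EG alarm) = {q0, q1, q2, q4}
E[(~ready & alarm) U EG alarm]: least fixpoint, start Z0 = Sat(EG alarm) = {q0, q1, q2, q4}, add states in Sat(~ready & alarm) with some successor in Z. Already a fixed point.
Sat(E[(~ready & alarm) U EG alarm]) = {q0, q1, q2, q4}
q0 ∈ Sat(E[(~ready & alarm) U EG alarm]) = {q0, q1, q2, q4}, so the formula holds at q0.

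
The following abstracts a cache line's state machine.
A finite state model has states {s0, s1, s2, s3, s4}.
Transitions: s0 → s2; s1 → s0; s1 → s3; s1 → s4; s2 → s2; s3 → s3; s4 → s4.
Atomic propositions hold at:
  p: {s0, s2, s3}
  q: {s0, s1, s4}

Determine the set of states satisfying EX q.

{s1, s4}

Sat(EX q) = {s : some successor in {s0, s1, s4}} = {s1, s4}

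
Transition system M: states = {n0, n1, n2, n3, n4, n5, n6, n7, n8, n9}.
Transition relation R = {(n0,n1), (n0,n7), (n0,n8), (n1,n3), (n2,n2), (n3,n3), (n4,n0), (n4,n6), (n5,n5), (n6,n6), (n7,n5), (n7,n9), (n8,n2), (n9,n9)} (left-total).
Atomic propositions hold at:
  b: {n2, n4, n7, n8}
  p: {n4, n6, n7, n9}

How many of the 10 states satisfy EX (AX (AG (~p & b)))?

3

Sat(~p) = {n0, n1, n2, n3, n5, n8}
Sat(~p & b) = {n2, n8}
AG (~p & b): greatest fixpoint, start Z0 = {n2, n8}, keep only states in Sat with every successor in Z. Already a fixed point.
Sat(AG (~p & b)) = {n2, n8}
Sat(AX (AG (~p & b))) = {s : every successor in {n2, n8}} = {n2, n8}
Sat(EX (AX (AG (~p & b)))) = {s : some successor in {n2, n8}} = {n0, n2, n8}
|Sat(EX (AX (AG (~p & b))))| = |{n0, n2, n8}| = 3.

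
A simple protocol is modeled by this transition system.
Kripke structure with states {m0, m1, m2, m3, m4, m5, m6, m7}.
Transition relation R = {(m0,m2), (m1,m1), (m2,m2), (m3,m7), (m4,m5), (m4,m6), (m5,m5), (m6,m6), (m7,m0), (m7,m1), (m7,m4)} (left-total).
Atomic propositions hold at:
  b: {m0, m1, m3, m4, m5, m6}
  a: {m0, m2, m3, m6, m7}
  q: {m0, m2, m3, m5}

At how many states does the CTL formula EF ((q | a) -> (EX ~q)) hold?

5

Sat(q | a) = {m0, m2, m3, m5, m6, m7}
Sat(~q) = {m1, m4, m6, m7}
Sat(EX ~q) = {s : some successor in {m1, m4, m6, m7}} = {m1, m3, m4, m6, m7}
Sat((q | a) -> (EX ~q)) = {m1, m3, m4, m6, m7}
EF ((q | a) -> (EX ~q)): least fixpoint, start Z0 = {m1, m3, m4, m6, m7}, add states with some successor in Z. Already a fixed point.
Sat(EF ((q | a) -> (EX ~q))) = {m1, m3, m4, m6, m7}
|Sat(EF ((q | a) -> (EX ~q)))| = |{m1, m3, m4, m6, m7}| = 5.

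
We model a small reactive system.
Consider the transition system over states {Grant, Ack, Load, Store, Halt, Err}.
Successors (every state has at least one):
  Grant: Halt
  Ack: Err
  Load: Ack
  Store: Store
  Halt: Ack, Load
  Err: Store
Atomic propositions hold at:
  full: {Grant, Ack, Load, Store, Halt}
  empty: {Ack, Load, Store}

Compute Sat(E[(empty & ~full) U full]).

Sat(~full) = {Err}
Sat(empty & ~full) = ∅
E[(empty & ~full) U full]: least fixpoint, start Z0 = Sat(full) = {Grant, Ack, Load, Store, Halt}, add states in Sat(empty & ~full) with some successor in Z. Already a fixed point.
Sat(E[(empty & ~full) U full]) = {Grant, Ack, Load, Store, Halt}

{Grant, Ack, Load, Store, Halt}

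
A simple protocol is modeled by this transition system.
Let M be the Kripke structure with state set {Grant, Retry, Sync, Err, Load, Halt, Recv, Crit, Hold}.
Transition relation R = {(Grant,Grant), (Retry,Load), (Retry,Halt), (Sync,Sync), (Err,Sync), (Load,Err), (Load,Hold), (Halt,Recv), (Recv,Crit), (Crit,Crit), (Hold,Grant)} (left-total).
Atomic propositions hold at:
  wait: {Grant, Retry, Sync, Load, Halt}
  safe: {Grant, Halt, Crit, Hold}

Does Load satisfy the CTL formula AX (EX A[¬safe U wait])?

Yes

Sat(¬safe) = {Retry, Sync, Err, Load, Recv}
A[¬safe U wait]: least fixpoint, start Z0 = Sat(wait) = {Grant, Retry, Sync, Load, Halt}, add states in Sat(¬safe) with every successor in Z. Z1 = {Grant, Retry, Sync, Err, Load, Halt}; fixed.
Sat(A[¬safe U wait]) = {Grant, Retry, Sync, Err, Load, Halt}
Sat(EX A[¬safe U wait]) = {s : some successor in {Grant, Retry, Sync, Err, Load, Halt}} = {Grant, Retry, Sync, Err, Load, Hold}
Sat(AX (EX A[¬safe U wait])) = {s : every successor in {Grant, Retry, Sync, Err, Load, Hold}} = {Grant, Sync, Err, Load, Hold}
Load ∈ Sat(AX (EX A[¬safe U wait])) = {Grant, Sync, Err, Load, Hold}, so the formula holds at Load.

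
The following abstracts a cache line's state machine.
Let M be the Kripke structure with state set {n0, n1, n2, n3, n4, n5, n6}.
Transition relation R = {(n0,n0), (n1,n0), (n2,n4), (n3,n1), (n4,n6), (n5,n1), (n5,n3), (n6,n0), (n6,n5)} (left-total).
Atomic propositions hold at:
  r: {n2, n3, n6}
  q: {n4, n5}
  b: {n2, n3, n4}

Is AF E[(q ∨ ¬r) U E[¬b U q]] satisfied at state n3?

Sat(¬r) = {n0, n1, n4, n5}
Sat(q ∨ ¬r) = {n0, n1, n4, n5}
Sat(¬b) = {n0, n1, n5, n6}
E[¬b U q]: least fixpoint, start Z0 = Sat(q) = {n4, n5}, add states in Sat(¬b) with some successor in Z. Z1 = {n4, n5, n6}; fixed.
Sat(E[¬b U q]) = {n4, n5, n6}
E[(q ∨ ¬r) U E[¬b U q]]: least fixpoint, start Z0 = Sat(E[¬b U q]) = {n4, n5, n6}, add states in Sat(q ∨ ¬r) with some successor in Z. Already a fixed point.
Sat(E[(q ∨ ¬r) U E[¬b U q]]) = {n4, n5, n6}
AF E[(q ∨ ¬r) U E[¬b U q]]: least fixpoint, start Z0 = {n4, n5, n6}, add states with every successor in Z. Z1 = {n2, n4, n5, n6}; fixed.
Sat(AF E[(q ∨ ¬r) U E[¬b U q]]) = {n2, n4, n5, n6}
n3 ∉ Sat(AF E[(q ∨ ¬r) U E[¬b U q]]) = {n2, n4, n5, n6}, so the formula does not hold at n3.

No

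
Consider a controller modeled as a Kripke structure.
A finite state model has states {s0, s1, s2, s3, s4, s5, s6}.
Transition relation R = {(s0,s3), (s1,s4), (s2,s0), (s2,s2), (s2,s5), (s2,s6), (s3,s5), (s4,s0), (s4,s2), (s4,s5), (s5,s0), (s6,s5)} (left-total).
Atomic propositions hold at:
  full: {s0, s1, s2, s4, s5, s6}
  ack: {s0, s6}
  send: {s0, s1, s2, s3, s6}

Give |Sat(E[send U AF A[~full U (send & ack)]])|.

Sat(~full) = {s3}
Sat(send & ack) = {s0, s6}
A[~full U (send & ack)]: least fixpoint, start Z0 = Sat((send & ack)) = {s0, s6}, add states in Sat(~full) with every successor in Z. Already a fixed point.
Sat(A[~full U (send & ack)]) = {s0, s6}
AF A[~full U (send & ack)]: least fixpoint, start Z0 = {s0, s6}, add states with every successor in Z. Z1 = {s0, s5, s6}; Z2 = {s0, s3, s5, s6}; fixed.
Sat(AF A[~full U (send & ack)]) = {s0, s3, s5, s6}
E[send U AF A[~full U (send & ack)]]: least fixpoint, start Z0 = Sat(AF A[~full U (send & ack)]) = {s0, s3, s5, s6}, add states in Sat(send) with some successor in Z. Z1 = {s0, s2, s3, s5, s6}; fixed.
Sat(E[send U AF A[~full U (send & ack)]]) = {s0, s2, s3, s5, s6}
|Sat(E[send U AF A[~full U (send & ack)]])| = |{s0, s2, s3, s5, s6}| = 5.

5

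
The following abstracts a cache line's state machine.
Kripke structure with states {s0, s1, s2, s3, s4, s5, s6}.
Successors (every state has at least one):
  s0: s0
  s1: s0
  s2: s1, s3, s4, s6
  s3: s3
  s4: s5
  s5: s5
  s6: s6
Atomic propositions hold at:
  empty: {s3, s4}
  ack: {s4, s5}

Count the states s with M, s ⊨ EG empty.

EG empty: greatest fixpoint, start Z0 = {s3, s4}, keep only states in Sat with some successor in Z. Z1 = {s3}; fixed.
Sat(EG empty) = {s3}
|Sat(EG empty)| = |{s3}| = 1.

1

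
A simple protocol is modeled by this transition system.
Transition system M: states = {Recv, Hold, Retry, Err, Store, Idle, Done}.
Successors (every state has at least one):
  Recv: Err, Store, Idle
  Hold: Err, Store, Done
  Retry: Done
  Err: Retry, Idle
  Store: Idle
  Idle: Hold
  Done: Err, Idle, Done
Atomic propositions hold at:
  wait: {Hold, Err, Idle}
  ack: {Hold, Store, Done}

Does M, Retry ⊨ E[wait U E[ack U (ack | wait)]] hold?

Sat(ack | wait) = {Hold, Err, Store, Idle, Done}
E[ack U (ack | wait)]: least fixpoint, start Z0 = Sat((ack | wait)) = {Hold, Err, Store, Idle, Done}, add states in Sat(ack) with some successor in Z. Already a fixed point.
Sat(E[ack U (ack | wait)]) = {Hold, Err, Store, Idle, Done}
E[wait U E[ack U (ack | wait)]]: least fixpoint, start Z0 = Sat(E[ack U (ack | wait)]) = {Hold, Err, Store, Idle, Done}, add states in Sat(wait) with some successor in Z. Already a fixed point.
Sat(E[wait U E[ack U (ack | wait)]]) = {Hold, Err, Store, Idle, Done}
Retry ∉ Sat(E[wait U E[ack U (ack | wait)]]) = {Hold, Err, Store, Idle, Done}, so the formula does not hold at Retry.

No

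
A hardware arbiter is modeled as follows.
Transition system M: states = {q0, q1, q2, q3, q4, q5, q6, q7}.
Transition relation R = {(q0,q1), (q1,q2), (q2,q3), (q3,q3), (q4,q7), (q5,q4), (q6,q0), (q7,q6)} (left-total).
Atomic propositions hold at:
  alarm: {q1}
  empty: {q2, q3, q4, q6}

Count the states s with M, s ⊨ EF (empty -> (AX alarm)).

Sat(AX alarm) = {s : every successor in {q1}} = {q0}
Sat(empty -> (AX alarm)) = {q0, q1, q5, q7}
EF (empty -> (AX alarm)): least fixpoint, start Z0 = {q0, q1, q5, q7}, add states with some successor in Z. Z1 = {q0, q1, q4, q5, q6, q7}; fixed.
Sat(EF (empty -> (AX alarm))) = {q0, q1, q4, q5, q6, q7}
|Sat(EF (empty -> (AX alarm)))| = |{q0, q1, q4, q5, q6, q7}| = 6.

6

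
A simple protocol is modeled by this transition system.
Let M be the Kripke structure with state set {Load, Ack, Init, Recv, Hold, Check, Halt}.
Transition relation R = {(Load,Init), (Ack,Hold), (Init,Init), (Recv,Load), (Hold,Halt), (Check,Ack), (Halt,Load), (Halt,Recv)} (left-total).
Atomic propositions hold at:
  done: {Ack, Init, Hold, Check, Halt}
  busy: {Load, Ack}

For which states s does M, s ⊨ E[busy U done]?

{Load, Ack, Init, Hold, Check, Halt}

E[busy U done]: least fixpoint, start Z0 = Sat(done) = {Ack, Init, Hold, Check, Halt}, add states in Sat(busy) with some successor in Z. Z1 = {Load, Ack, Init, Hold, Check, Halt}; fixed.
Sat(E[busy U done]) = {Load, Ack, Init, Hold, Check, Halt}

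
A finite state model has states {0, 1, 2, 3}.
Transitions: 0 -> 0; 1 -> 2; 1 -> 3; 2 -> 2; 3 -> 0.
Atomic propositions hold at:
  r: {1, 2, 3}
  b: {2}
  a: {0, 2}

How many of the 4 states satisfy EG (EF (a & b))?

Sat(a & b) = {2}
EF (a & b): least fixpoint, start Z0 = {2}, add states with some successor in Z. Z1 = {1, 2}; fixed.
Sat(EF (a & b)) = {1, 2}
EG (EF (a & b)): greatest fixpoint, start Z0 = {1, 2}, keep only states in Sat with some successor in Z. Already a fixed point.
Sat(EG (EF (a & b))) = {1, 2}
|Sat(EG (EF (a & b)))| = |{1, 2}| = 2.

2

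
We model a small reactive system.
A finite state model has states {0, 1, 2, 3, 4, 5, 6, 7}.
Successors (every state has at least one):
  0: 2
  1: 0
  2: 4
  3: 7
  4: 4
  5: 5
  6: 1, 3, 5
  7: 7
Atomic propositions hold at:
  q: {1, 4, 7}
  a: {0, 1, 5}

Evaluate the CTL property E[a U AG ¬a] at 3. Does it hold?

Yes

Sat(¬a) = {2, 3, 4, 6, 7}
AG ¬a: greatest fixpoint, start Z0 = {2, 3, 4, 6, 7}, keep only states in Sat with every successor in Z. Z1 = {2, 3, 4, 7}; fixed.
Sat(AG ¬a) = {2, 3, 4, 7}
E[a U AG ¬a]: least fixpoint, start Z0 = Sat(AG ¬a) = {2, 3, 4, 7}, add states in Sat(a) with some successor in Z. Z1 = {0, 2, 3, 4, 7}; Z2 = {0, 1, 2, 3, 4, 7}; fixed.
Sat(E[a U AG ¬a]) = {0, 1, 2, 3, 4, 7}
3 ∈ Sat(E[a U AG ¬a]) = {0, 1, 2, 3, 4, 7}, so the formula holds at 3.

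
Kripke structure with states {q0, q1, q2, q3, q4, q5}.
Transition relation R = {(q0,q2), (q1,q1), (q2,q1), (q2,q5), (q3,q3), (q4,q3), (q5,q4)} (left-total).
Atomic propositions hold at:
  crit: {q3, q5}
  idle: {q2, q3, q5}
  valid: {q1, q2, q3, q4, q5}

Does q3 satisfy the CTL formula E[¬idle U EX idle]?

Sat(¬idle) = {q0, q1, q4}
Sat(EX idle) = {s : some successor in {q2, q3, q5}} = {q0, q2, q3, q4}
E[¬idle U EX idle]: least fixpoint, start Z0 = Sat(EX idle) = {q0, q2, q3, q4}, add states in Sat(¬idle) with some successor in Z. Already a fixed point.
Sat(E[¬idle U EX idle]) = {q0, q2, q3, q4}
q3 ∈ Sat(E[¬idle U EX idle]) = {q0, q2, q3, q4}, so the formula holds at q3.

Yes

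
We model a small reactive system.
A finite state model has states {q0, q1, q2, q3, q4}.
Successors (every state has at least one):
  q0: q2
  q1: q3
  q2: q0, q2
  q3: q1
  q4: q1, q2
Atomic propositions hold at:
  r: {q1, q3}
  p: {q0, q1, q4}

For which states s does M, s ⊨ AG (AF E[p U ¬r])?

Sat(¬r) = {q0, q2, q4}
E[p U ¬r]: least fixpoint, start Z0 = Sat(¬r) = {q0, q2, q4}, add states in Sat(p) with some successor in Z. Already a fixed point.
Sat(E[p U ¬r]) = {q0, q2, q4}
AF E[p U ¬r]: least fixpoint, start Z0 = {q0, q2, q4}, add states with every successor in Z. Already a fixed point.
Sat(AF E[p U ¬r]) = {q0, q2, q4}
AG (AF E[p U ¬r]): greatest fixpoint, start Z0 = {q0, q2, q4}, keep only states in Sat with every successor in Z. Z1 = {q0, q2}; fixed.
Sat(AG (AF E[p U ¬r])) = {q0, q2}

{q0, q2}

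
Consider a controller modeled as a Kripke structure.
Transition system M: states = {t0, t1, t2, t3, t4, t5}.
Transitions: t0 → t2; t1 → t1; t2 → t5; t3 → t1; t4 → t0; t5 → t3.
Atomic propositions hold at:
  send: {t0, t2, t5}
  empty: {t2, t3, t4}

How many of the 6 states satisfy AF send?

AF send: least fixpoint, start Z0 = {t0, t2, t5}, add states with every successor in Z. Z1 = {t0, t2, t4, t5}; fixed.
Sat(AF send) = {t0, t2, t4, t5}
|Sat(AF send)| = |{t0, t2, t4, t5}| = 4.

4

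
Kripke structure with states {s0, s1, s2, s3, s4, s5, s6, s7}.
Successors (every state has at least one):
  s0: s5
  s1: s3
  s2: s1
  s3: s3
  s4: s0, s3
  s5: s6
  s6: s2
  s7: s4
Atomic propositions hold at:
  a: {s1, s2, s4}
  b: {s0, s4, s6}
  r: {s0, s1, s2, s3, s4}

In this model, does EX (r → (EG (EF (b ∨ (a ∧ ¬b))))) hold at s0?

Yes

Sat(¬b) = {s1, s2, s3, s5, s7}
Sat(a ∧ ¬b) = {s1, s2}
Sat(b ∨ (a ∧ ¬b)) = {s0, s1, s2, s4, s6}
EF (b ∨ (a ∧ ¬b)): least fixpoint, start Z0 = {s0, s1, s2, s4, s6}, add states with some successor in Z. Z1 = {s0, s1, s2, s4, s5, s6, s7}; fixed.
Sat(EF (b ∨ (a ∧ ¬b))) = {s0, s1, s2, s4, s5, s6, s7}
EG (EF (b ∨ (a ∧ ¬b))): greatest fixpoint, start Z0 = {s0, s1, s2, s4, s5, s6, s7}, keep only states in Sat with some successor in Z. Z1 = {s0, s2, s4, s5, s6, s7}; Z2 = {s0, s4, s5, s6, s7}; Z3 = {s0, s4, s5, s7}; Z4 = {s0, s4, s7}; Z5 = {s4, s7}; Z6 = {s7}; Z7 = ∅; fixed.
Sat(EG (EF (b ∨ (a ∧ ¬b)))) = ∅
Sat(r → (EG (EF (b ∨ (a ∧ ¬b))))) = {s5, s6, s7}
Sat(EX (r → (EG (EF (b ∨ (a ∧ ¬b)))))) = {s : some successor in {s5, s6, s7}} = {s0, s5}
s0 ∈ Sat(EX (r → (EG (EF (b ∨ (a ∧ ¬b)))))) = {s0, s5}, so the formula holds at s0.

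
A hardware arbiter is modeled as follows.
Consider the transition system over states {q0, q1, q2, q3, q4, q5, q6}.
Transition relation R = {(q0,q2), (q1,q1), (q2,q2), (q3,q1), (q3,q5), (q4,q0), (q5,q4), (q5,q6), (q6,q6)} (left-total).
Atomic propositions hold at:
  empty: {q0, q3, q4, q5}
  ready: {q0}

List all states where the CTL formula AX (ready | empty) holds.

{q4}

Sat(ready | empty) = {q0, q3, q4, q5}
Sat(AX (ready | empty)) = {s : every successor in {q0, q3, q4, q5}} = {q4}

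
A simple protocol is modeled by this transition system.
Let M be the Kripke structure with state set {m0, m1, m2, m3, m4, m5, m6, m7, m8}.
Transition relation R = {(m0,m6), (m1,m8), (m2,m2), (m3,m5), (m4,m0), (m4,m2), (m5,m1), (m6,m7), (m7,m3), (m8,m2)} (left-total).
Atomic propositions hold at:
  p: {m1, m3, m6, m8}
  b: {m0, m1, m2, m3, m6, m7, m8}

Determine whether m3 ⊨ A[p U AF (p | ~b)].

Yes

Sat(~b) = {m4, m5}
Sat(p | ~b) = {m1, m3, m4, m5, m6, m8}
AF (p | ~b): least fixpoint, start Z0 = {m1, m3, m4, m5, m6, m8}, add states with every successor in Z. Z1 = {m0, m1, m3, m4, m5, m6, m7, m8}; fixed.
Sat(AF (p | ~b)) = {m0, m1, m3, m4, m5, m6, m7, m8}
A[p U AF (p | ~b)]: least fixpoint, start Z0 = Sat(AF (p | ~b)) = {m0, m1, m3, m4, m5, m6, m7, m8}, add states in Sat(p) with every successor in Z. Already a fixed point.
Sat(A[p U AF (p | ~b)]) = {m0, m1, m3, m4, m5, m6, m7, m8}
m3 ∈ Sat(A[p U AF (p | ~b)]) = {m0, m1, m3, m4, m5, m6, m7, m8}, so the formula holds at m3.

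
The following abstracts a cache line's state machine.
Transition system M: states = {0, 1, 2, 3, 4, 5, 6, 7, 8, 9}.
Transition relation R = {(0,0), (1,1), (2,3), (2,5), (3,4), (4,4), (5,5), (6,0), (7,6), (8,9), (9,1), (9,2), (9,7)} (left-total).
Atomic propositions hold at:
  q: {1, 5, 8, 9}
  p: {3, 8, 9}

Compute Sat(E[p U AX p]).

Sat(AX p) = {s : every successor in {3, 8, 9}} = {8}
E[p U AX p]: least fixpoint, start Z0 = Sat(AX p) = {8}, add states in Sat(p) with some successor in Z. Already a fixed point.
Sat(E[p U AX p]) = {8}

{8}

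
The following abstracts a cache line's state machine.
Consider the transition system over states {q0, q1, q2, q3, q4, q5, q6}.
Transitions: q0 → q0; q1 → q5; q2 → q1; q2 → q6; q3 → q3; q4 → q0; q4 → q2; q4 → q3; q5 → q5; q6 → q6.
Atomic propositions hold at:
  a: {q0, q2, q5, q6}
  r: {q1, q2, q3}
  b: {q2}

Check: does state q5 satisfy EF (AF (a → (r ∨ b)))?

No

Sat(r ∨ b) = {q1, q2, q3}
Sat(a → (r ∨ b)) = {q1, q2, q3, q4}
AF (a → (r ∨ b)): least fixpoint, start Z0 = {q1, q2, q3, q4}, add states with every successor in Z. Already a fixed point.
Sat(AF (a → (r ∨ b))) = {q1, q2, q3, q4}
EF (AF (a → (r ∨ b))): least fixpoint, start Z0 = {q1, q2, q3, q4}, add states with some successor in Z. Already a fixed point.
Sat(EF (AF (a → (r ∨ b)))) = {q1, q2, q3, q4}
q5 ∉ Sat(EF (AF (a → (r ∨ b)))) = {q1, q2, q3, q4}, so the formula does not hold at q5.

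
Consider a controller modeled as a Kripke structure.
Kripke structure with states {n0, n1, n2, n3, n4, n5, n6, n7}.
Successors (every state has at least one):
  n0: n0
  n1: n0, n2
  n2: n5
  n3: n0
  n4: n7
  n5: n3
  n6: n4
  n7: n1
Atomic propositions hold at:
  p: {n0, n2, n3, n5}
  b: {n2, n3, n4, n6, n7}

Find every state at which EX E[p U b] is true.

{n1, n2, n4, n5, n6}

E[p U b]: least fixpoint, start Z0 = Sat(b) = {n2, n3, n4, n6, n7}, add states in Sat(p) with some successor in Z. Z1 = {n2, n3, n4, n5, n6, n7}; fixed.
Sat(E[p U b]) = {n2, n3, n4, n5, n6, n7}
Sat(EX E[p U b]) = {s : some successor in {n2, n3, n4, n5, n6, n7}} = {n1, n2, n4, n5, n6}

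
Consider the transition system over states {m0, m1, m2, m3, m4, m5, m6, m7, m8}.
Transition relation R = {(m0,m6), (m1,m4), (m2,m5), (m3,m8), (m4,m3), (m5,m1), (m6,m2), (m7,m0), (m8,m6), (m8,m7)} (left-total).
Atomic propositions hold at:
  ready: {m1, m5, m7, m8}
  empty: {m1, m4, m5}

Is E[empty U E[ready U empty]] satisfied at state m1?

E[ready U empty]: least fixpoint, start Z0 = Sat(empty) = {m1, m4, m5}, add states in Sat(ready) with some successor in Z. Already a fixed point.
Sat(E[ready U empty]) = {m1, m4, m5}
E[empty U E[ready U empty]]: least fixpoint, start Z0 = Sat(E[ready U empty]) = {m1, m4, m5}, add states in Sat(empty) with some successor in Z. Already a fixed point.
Sat(E[empty U E[ready U empty]]) = {m1, m4, m5}
m1 ∈ Sat(E[empty U E[ready U empty]]) = {m1, m4, m5}, so the formula holds at m1.

Yes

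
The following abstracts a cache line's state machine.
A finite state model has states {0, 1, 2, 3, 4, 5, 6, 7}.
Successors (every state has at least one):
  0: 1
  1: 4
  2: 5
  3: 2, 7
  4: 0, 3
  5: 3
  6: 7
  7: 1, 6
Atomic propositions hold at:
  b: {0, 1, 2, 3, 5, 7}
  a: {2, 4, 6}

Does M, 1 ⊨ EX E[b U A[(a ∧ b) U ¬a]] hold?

Sat(a ∧ b) = {2}
Sat(¬a) = {0, 1, 3, 5, 7}
A[(a ∧ b) U ¬a]: least fixpoint, start Z0 = Sat(¬a) = {0, 1, 3, 5, 7}, add states in Sat(a ∧ b) with every successor in Z. Z1 = {0, 1, 2, 3, 5, 7}; fixed.
Sat(A[(a ∧ b) U ¬a]) = {0, 1, 2, 3, 5, 7}
E[b U A[(a ∧ b) U ¬a]]: least fixpoint, start Z0 = Sat(A[(a ∧ b) U ¬a]) = {0, 1, 2, 3, 5, 7}, add states in Sat(b) with some successor in Z. Already a fixed point.
Sat(E[b U A[(a ∧ b) U ¬a]]) = {0, 1, 2, 3, 5, 7}
Sat(EX E[b U A[(a ∧ b) U ¬a]]) = {s : some successor in {0, 1, 2, 3, 5, 7}} = {0, 2, 3, 4, 5, 6, 7}
1 ∉ Sat(EX E[b U A[(a ∧ b) U ¬a]]) = {0, 2, 3, 4, 5, 6, 7}, so the formula does not hold at 1.

No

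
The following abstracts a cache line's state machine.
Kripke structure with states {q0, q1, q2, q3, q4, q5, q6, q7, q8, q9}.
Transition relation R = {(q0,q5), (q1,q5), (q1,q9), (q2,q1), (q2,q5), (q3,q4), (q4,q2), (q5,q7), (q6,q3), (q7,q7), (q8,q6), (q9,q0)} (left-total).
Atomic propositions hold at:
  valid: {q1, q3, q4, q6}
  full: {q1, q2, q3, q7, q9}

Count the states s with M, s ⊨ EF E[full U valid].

6

E[full U valid]: least fixpoint, start Z0 = Sat(valid) = {q1, q3, q4, q6}, add states in Sat(full) with some successor in Z. Z1 = {q1, q2, q3, q4, q6}; fixed.
Sat(E[full U valid]) = {q1, q2, q3, q4, q6}
EF E[full U valid]: least fixpoint, start Z0 = {q1, q2, q3, q4, q6}, add states with some successor in Z. Z1 = {q1, q2, q3, q4, q6, q8}; fixed.
Sat(EF E[full U valid]) = {q1, q2, q3, q4, q6, q8}
|Sat(EF E[full U valid])| = |{q1, q2, q3, q4, q6, q8}| = 6.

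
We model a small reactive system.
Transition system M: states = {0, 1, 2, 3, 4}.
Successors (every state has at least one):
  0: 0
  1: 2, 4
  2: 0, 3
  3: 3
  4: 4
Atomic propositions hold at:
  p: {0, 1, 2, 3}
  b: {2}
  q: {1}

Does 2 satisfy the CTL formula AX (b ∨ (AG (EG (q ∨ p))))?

Sat(q ∨ p) = {0, 1, 2, 3}
EG (q ∨ p): greatest fixpoint, start Z0 = {0, 1, 2, 3}, keep only states in Sat with some successor in Z. Already a fixed point.
Sat(EG (q ∨ p)) = {0, 1, 2, 3}
AG (EG (q ∨ p)): greatest fixpoint, start Z0 = {0, 1, 2, 3}, keep only states in Sat with every successor in Z. Z1 = {0, 2, 3}; fixed.
Sat(AG (EG (q ∨ p))) = {0, 2, 3}
Sat(b ∨ (AG (EG (q ∨ p)))) = {0, 2, 3}
Sat(AX (b ∨ (AG (EG (q ∨ p))))) = {s : every successor in {0, 2, 3}} = {0, 2, 3}
2 ∈ Sat(AX (b ∨ (AG (EG (q ∨ p))))) = {0, 2, 3}, so the formula holds at 2.

Yes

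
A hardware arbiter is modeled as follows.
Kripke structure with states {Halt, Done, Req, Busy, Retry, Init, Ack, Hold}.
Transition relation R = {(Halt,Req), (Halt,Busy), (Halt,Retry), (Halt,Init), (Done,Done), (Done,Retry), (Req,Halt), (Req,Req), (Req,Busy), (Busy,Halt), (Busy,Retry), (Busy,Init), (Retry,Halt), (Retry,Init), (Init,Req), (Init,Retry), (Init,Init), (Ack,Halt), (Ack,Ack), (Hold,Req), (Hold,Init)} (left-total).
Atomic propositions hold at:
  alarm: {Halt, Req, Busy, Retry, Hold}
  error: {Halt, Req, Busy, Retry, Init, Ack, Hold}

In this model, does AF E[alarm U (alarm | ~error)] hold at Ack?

Sat(~error) = {Done}
Sat(alarm | ~error) = {Halt, Done, Req, Busy, Retry, Hold}
E[alarm U (alarm | ~error)]: least fixpoint, start Z0 = Sat((alarm | ~error)) = {Halt, Done, Req, Busy, Retry, Hold}, add states in Sat(alarm) with some successor in Z. Already a fixed point.
Sat(E[alarm U (alarm | ~error)]) = {Halt, Done, Req, Busy, Retry, Hold}
AF E[alarm U (alarm | ~error)]: least fixpoint, start Z0 = {Halt, Done, Req, Busy, Retry, Hold}, add states with every successor in Z. Already a fixed point.
Sat(AF E[alarm U (alarm | ~error)]) = {Halt, Done, Req, Busy, Retry, Hold}
Ack ∉ Sat(AF E[alarm U (alarm | ~error)]) = {Halt, Done, Req, Busy, Retry, Hold}, so the formula does not hold at Ack.

No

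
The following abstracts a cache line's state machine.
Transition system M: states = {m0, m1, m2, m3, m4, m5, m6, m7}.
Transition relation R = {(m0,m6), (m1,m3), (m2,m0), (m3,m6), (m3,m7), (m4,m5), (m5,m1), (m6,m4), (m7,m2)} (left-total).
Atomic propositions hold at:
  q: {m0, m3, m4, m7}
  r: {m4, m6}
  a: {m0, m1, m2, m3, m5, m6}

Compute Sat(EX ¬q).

Sat(¬q) = {m1, m2, m5, m6}
Sat(EX ¬q) = {s : some successor in {m1, m2, m5, m6}} = {m0, m3, m4, m5, m7}

{m0, m3, m4, m5, m7}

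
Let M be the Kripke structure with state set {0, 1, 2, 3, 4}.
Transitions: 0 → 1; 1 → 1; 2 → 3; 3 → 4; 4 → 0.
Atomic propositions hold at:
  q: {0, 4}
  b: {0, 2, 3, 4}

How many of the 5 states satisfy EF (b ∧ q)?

4

Sat(b ∧ q) = {0, 4}
EF (b ∧ q): least fixpoint, start Z0 = {0, 4}, add states with some successor in Z. Z1 = {0, 3, 4}; Z2 = {0, 2, 3, 4}; fixed.
Sat(EF (b ∧ q)) = {0, 2, 3, 4}
|Sat(EF (b ∧ q))| = |{0, 2, 3, 4}| = 4.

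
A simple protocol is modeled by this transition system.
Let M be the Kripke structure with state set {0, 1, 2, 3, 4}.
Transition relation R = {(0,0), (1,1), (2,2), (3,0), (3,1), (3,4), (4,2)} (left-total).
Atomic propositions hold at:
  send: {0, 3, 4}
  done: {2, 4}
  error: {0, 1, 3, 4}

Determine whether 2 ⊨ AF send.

No

AF send: least fixpoint, start Z0 = {0, 3, 4}, add states with every successor in Z. Already a fixed point.
Sat(AF send) = {0, 3, 4}
2 ∉ Sat(AF send) = {0, 3, 4}, so the formula does not hold at 2.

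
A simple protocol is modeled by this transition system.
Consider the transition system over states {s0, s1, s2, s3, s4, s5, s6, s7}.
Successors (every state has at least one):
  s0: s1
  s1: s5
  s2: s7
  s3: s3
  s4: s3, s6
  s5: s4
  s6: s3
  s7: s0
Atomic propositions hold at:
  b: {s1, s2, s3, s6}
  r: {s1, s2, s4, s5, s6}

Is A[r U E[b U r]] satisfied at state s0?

No

E[b U r]: least fixpoint, start Z0 = Sat(r) = {s1, s2, s4, s5, s6}, add states in Sat(b) with some successor in Z. Already a fixed point.
Sat(E[b U r]) = {s1, s2, s4, s5, s6}
A[r U E[b U r]]: least fixpoint, start Z0 = Sat(E[b U r]) = {s1, s2, s4, s5, s6}, add states in Sat(r) with every successor in Z. Already a fixed point.
Sat(A[r U E[b U r]]) = {s1, s2, s4, s5, s6}
s0 ∉ Sat(A[r U E[b U r]]) = {s1, s2, s4, s5, s6}, so the formula does not hold at s0.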